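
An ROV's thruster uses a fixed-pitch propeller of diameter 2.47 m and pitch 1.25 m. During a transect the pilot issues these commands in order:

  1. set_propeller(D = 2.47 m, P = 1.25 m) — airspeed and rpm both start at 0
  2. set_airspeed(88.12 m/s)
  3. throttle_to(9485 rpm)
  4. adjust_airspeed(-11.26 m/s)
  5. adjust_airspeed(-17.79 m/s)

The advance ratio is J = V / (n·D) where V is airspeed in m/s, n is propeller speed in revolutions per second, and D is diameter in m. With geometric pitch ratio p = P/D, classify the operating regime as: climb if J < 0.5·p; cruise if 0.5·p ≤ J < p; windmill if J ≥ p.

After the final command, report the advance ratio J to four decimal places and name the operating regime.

J = 0.1513, regime = climb

set_propeller: D = 2.47 m, P = 1.25 m (p = P/D = 0.506073); state ← (V=0, rpm=0)
set_airspeed(88.12): V ← 88.12 m/s
throttle_to(9485): rpm ← 9485
adjust_airspeed(-11.26): V ← 88.12 -11.26 = 76.86 m/s
adjust_airspeed(-17.79): V ← 76.86 -17.79 = 59.07 m/s
final state: V = 59.07 m/s, rpm = 9485 → n = rpm/60 = 158.083333 rev/s
J = V / (n·D) = 59.07 / (158.083333 × 2.47) = 0.151281
regime bands: climb J<0.2530 | cruise [0.2530, 0.5061) | windmill J≥0.5061
J = 0.1513 → climb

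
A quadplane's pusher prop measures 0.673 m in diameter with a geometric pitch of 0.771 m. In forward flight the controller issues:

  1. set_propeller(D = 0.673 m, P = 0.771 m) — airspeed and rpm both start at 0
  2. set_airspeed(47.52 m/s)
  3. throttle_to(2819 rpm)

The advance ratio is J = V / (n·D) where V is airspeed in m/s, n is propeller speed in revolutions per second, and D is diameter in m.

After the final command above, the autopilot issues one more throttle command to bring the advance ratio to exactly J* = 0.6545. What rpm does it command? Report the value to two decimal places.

set_propeller: D = 0.673 m, P = 0.771 m (p = P/D = 1.145617); state ← (V=0, rpm=0)
set_airspeed(47.52): V ← 47.52 m/s
throttle_to(2819): rpm ← 2819
final state: V = 47.52 m/s, rpm = 2819 → n = rpm/60 = 46.983333 rev/s
target J* = 0.6545; solve J* = V/(n·D) for n: n = V/(J*·D) = 47.52/(0.6545 × 0.673) = 107.882678 rev/s
rpm = 60·n = 6472.960655

rpm = 6472.96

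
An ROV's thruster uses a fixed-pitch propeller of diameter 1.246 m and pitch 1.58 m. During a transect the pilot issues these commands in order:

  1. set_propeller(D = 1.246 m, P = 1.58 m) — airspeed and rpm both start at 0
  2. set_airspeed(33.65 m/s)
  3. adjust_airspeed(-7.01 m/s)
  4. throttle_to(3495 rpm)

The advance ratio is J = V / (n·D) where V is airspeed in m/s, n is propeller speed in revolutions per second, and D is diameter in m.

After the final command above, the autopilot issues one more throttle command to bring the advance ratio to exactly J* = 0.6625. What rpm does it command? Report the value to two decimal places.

set_propeller: D = 1.246 m, P = 1.58 m (p = P/D = 1.268058); state ← (V=0, rpm=0)
set_airspeed(33.65): V ← 33.65 m/s
adjust_airspeed(-7.01): V ← 33.65 -7.01 = 26.64 m/s
throttle_to(3495): rpm ← 3495
final state: V = 26.64 m/s, rpm = 3495 → n = rpm/60 = 58.250000 rev/s
target J* = 0.6625; solve J* = V/(n·D) for n: n = V/(J*·D) = 26.64/(0.6625 × 1.246) = 32.272328 rev/s
rpm = 60·n = 1936.339683

rpm = 1936.34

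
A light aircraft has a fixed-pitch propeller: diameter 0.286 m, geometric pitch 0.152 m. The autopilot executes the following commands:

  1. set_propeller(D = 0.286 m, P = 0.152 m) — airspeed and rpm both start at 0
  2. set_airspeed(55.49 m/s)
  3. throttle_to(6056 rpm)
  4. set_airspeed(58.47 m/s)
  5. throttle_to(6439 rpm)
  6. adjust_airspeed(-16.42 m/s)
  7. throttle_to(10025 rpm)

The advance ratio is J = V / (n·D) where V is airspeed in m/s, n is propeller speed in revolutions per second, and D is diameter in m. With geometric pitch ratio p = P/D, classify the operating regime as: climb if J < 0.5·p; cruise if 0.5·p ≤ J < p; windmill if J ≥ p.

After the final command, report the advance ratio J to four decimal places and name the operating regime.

J = 0.8800, regime = windmill

set_propeller: D = 0.286 m, P = 0.152 m (p = P/D = 0.531469); state ← (V=0, rpm=0)
set_airspeed(55.49): V ← 55.49 m/s
throttle_to(6056): rpm ← 6056
set_airspeed(58.47): V ← 58.47 m/s
throttle_to(6439): rpm ← 6439
adjust_airspeed(-16.42): V ← 58.47 -16.42 = 42.05 m/s
throttle_to(10025): rpm ← 10025
final state: V = 42.05 m/s, rpm = 10025 → n = rpm/60 = 167.083333 rev/s
J = V / (n·D) = 42.05 / (167.083333 × 0.286) = 0.879968
regime bands: climb J<0.2657 | cruise [0.2657, 0.5315) | windmill J≥0.5315
J = 0.8800 → windmill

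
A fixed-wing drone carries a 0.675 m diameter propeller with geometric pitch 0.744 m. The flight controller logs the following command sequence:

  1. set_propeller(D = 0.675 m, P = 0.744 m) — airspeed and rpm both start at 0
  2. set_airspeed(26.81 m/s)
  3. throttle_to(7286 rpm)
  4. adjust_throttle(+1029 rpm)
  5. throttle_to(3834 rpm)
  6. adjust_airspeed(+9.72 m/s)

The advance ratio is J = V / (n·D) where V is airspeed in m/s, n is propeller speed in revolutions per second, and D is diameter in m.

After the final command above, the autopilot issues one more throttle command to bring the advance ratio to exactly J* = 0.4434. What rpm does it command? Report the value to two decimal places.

rpm = 7323.21

set_propeller: D = 0.675 m, P = 0.744 m (p = P/D = 1.102222); state ← (V=0, rpm=0)
set_airspeed(26.81): V ← 26.81 m/s
throttle_to(7286): rpm ← 7286
adjust_throttle(+1029): rpm ← 7286 +1029 = 8315
throttle_to(3834): rpm ← 3834
adjust_airspeed(+9.72): V ← 26.81 +9.72 = 36.53 m/s
final state: V = 36.53 m/s, rpm = 3834 → n = rpm/60 = 63.900000 rev/s
target J* = 0.4434; solve J* = V/(n·D) for n: n = V/(J*·D) = 36.53/(0.4434 × 0.675) = 122.053492 rev/s
rpm = 60·n = 7323.209542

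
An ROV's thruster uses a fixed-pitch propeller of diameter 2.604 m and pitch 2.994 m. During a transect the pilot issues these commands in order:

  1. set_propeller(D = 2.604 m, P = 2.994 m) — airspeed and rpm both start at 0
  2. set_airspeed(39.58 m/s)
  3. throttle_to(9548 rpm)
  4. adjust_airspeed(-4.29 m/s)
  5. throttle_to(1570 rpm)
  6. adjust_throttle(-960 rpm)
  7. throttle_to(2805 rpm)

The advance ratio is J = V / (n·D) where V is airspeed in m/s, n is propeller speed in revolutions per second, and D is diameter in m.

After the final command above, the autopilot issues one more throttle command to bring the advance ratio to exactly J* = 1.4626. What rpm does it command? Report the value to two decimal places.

set_propeller: D = 2.604 m, P = 2.994 m (p = P/D = 1.149770); state ← (V=0, rpm=0)
set_airspeed(39.58): V ← 39.58 m/s
throttle_to(9548): rpm ← 9548
adjust_airspeed(-4.29): V ← 39.58 -4.29 = 35.29 m/s
throttle_to(1570): rpm ← 1570
adjust_throttle(-960): rpm ← 1570 -960 = 610
throttle_to(2805): rpm ← 2805
final state: V = 35.29 m/s, rpm = 2805 → n = rpm/60 = 46.750000 rev/s
target J* = 1.4626; solve J* = V/(n·D) for n: n = V/(J*·D) = 35.29/(1.4626 × 2.604) = 9.265847 rev/s
rpm = 60·n = 555.950800

rpm = 555.95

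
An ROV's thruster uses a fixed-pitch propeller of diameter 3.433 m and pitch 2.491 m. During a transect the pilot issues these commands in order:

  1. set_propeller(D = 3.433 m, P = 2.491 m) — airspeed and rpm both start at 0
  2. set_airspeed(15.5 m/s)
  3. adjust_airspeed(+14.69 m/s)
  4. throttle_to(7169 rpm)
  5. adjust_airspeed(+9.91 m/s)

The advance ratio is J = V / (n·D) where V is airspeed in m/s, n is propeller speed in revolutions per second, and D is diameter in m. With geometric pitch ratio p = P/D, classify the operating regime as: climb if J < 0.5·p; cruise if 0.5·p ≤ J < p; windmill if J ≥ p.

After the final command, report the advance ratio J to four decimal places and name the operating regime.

set_propeller: D = 3.433 m, P = 2.491 m (p = P/D = 0.725604); state ← (V=0, rpm=0)
set_airspeed(15.5): V ← 15.5 m/s
adjust_airspeed(+14.69): V ← 15.5 +14.69 = 30.19 m/s
throttle_to(7169): rpm ← 7169
adjust_airspeed(+9.91): V ← 30.19 +9.91 = 40.1 m/s
final state: V = 40.1 m/s, rpm = 7169 → n = rpm/60 = 119.483333 rev/s
J = V / (n·D) = 40.1 / (119.483333 × 3.433) = 0.097760
regime bands: climb J<0.3628 | cruise [0.3628, 0.7256) | windmill J≥0.7256
J = 0.0978 → climb

J = 0.0978, regime = climb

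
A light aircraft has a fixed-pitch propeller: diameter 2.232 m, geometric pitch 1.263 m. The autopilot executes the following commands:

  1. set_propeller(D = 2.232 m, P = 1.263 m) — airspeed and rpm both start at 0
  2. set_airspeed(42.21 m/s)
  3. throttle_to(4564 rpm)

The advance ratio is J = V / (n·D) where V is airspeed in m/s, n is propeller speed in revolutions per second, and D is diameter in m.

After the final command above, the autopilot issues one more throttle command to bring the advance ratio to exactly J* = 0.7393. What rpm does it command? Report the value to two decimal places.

rpm = 1534.80

set_propeller: D = 2.232 m, P = 1.263 m (p = P/D = 0.565860); state ← (V=0, rpm=0)
set_airspeed(42.21): V ← 42.21 m/s
throttle_to(4564): rpm ← 4564
final state: V = 42.21 m/s, rpm = 4564 → n = rpm/60 = 76.066667 rev/s
target J* = 0.7393; solve J* = V/(n·D) for n: n = V/(J*·D) = 42.21/(0.7393 × 2.232) = 25.579995 rev/s
rpm = 60·n = 1534.799702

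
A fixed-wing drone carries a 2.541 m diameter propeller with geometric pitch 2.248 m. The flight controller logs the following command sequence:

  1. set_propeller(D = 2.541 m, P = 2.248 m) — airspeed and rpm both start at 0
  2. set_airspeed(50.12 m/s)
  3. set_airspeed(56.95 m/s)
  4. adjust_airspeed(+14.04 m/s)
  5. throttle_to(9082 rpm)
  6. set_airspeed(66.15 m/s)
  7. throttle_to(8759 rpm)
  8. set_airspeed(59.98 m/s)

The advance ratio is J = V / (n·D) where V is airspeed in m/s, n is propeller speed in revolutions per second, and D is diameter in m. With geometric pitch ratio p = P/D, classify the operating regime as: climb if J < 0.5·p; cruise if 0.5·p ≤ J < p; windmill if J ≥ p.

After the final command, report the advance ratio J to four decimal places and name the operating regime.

set_propeller: D = 2.541 m, P = 2.248 m (p = P/D = 0.884691); state ← (V=0, rpm=0)
set_airspeed(50.12): V ← 50.12 m/s
set_airspeed(56.95): V ← 56.95 m/s
adjust_airspeed(+14.04): V ← 56.95 +14.04 = 70.99 m/s
throttle_to(9082): rpm ← 9082
set_airspeed(66.15): V ← 66.15 m/s
throttle_to(8759): rpm ← 8759
set_airspeed(59.98): V ← 59.98 m/s
final state: V = 59.98 m/s, rpm = 8759 → n = rpm/60 = 145.983333 rev/s
J = V / (n·D) = 59.98 / (145.983333 × 2.541) = 0.161696
regime bands: climb J<0.4423 | cruise [0.4423, 0.8847) | windmill J≥0.8847
J = 0.1617 → climb

J = 0.1617, regime = climb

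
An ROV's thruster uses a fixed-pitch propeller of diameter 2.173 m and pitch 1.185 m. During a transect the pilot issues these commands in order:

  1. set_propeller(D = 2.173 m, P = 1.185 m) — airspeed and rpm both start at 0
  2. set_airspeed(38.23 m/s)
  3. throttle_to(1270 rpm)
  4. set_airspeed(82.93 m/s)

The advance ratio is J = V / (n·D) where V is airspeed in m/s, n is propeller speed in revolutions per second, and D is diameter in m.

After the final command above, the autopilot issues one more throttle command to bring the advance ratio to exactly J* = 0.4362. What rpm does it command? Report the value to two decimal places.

rpm = 5249.50

set_propeller: D = 2.173 m, P = 1.185 m (p = P/D = 0.545329); state ← (V=0, rpm=0)
set_airspeed(38.23): V ← 38.23 m/s
throttle_to(1270): rpm ← 1270
set_airspeed(82.93): V ← 82.93 m/s
final state: V = 82.93 m/s, rpm = 1270 → n = rpm/60 = 21.166667 rev/s
target J* = 0.4362; solve J* = V/(n·D) for n: n = V/(J*·D) = 82.93/(0.4362 × 2.173) = 87.491584 rev/s
rpm = 60·n = 5249.495022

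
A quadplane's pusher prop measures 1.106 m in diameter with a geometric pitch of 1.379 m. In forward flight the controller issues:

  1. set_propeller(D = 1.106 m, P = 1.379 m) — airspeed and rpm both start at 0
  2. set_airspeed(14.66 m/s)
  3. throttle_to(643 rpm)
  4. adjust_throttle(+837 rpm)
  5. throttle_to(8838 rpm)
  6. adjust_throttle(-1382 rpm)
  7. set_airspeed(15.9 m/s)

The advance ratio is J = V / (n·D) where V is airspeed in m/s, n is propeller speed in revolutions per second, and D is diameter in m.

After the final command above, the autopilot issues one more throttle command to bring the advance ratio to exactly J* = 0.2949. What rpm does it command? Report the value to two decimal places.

rpm = 2924.95

set_propeller: D = 1.106 m, P = 1.379 m (p = P/D = 1.246835); state ← (V=0, rpm=0)
set_airspeed(14.66): V ← 14.66 m/s
throttle_to(643): rpm ← 643
adjust_throttle(+837): rpm ← 643 +837 = 1480
throttle_to(8838): rpm ← 8838
adjust_throttle(-1382): rpm ← 8838 -1382 = 7456
set_airspeed(15.9): V ← 15.9 m/s
final state: V = 15.9 m/s, rpm = 7456 → n = rpm/60 = 124.266667 rev/s
target J* = 0.2949; solve J* = V/(n·D) for n: n = V/(J*·D) = 15.9/(0.2949 × 1.106) = 48.749170 rev/s
rpm = 60·n = 2924.950193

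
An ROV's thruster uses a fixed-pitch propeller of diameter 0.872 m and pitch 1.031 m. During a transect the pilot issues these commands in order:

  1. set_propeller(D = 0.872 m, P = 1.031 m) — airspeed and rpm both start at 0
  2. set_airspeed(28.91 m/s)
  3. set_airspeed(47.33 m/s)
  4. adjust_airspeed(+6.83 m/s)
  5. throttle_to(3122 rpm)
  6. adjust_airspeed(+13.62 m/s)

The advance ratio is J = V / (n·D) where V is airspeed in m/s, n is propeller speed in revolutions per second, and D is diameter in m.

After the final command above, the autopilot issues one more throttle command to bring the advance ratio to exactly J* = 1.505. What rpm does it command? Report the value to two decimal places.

rpm = 3098.84

set_propeller: D = 0.872 m, P = 1.031 m (p = P/D = 1.182339); state ← (V=0, rpm=0)
set_airspeed(28.91): V ← 28.91 m/s
set_airspeed(47.33): V ← 47.33 m/s
adjust_airspeed(+6.83): V ← 47.33 +6.83 = 54.16 m/s
throttle_to(3122): rpm ← 3122
adjust_airspeed(+13.62): V ← 54.16 +13.62 = 67.78 m/s
final state: V = 67.78 m/s, rpm = 3122 → n = rpm/60 = 52.033333 rev/s
target J* = 1.505; solve J* = V/(n·D) for n: n = V/(J*·D) = 67.78/(1.505 × 0.872) = 51.647414 rev/s
rpm = 60·n = 3098.844829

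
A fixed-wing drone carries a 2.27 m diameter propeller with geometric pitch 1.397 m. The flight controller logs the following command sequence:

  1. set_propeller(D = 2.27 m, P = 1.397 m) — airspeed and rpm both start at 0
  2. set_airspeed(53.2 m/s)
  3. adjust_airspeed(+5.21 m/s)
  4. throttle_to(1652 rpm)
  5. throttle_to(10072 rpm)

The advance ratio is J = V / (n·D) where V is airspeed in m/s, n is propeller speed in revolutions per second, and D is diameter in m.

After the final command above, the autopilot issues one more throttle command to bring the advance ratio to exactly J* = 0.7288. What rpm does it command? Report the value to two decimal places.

set_propeller: D = 2.27 m, P = 1.397 m (p = P/D = 0.615419); state ← (V=0, rpm=0)
set_airspeed(53.2): V ← 53.2 m/s
adjust_airspeed(+5.21): V ← 53.2 +5.21 = 58.41 m/s
throttle_to(1652): rpm ← 1652
throttle_to(10072): rpm ← 10072
final state: V = 58.41 m/s, rpm = 10072 → n = rpm/60 = 167.866667 rev/s
target J* = 0.7288; solve J* = V/(n·D) for n: n = V/(J*·D) = 58.41/(0.7288 × 2.27) = 35.306363 rev/s
rpm = 60·n = 2118.381795

rpm = 2118.38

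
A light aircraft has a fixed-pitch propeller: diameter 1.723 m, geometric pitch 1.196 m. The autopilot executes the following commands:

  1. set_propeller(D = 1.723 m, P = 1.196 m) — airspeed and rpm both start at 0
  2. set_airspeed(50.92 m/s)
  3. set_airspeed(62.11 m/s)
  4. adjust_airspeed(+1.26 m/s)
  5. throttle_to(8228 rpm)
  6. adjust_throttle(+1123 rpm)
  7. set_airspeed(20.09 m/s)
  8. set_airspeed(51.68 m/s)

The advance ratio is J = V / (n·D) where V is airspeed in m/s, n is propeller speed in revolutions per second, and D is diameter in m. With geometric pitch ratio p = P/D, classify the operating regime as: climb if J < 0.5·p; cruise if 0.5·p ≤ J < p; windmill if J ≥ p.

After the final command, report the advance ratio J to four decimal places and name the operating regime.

J = 0.1925, regime = climb

set_propeller: D = 1.723 m, P = 1.196 m (p = P/D = 0.694138); state ← (V=0, rpm=0)
set_airspeed(50.92): V ← 50.92 m/s
set_airspeed(62.11): V ← 62.11 m/s
adjust_airspeed(+1.26): V ← 62.11 +1.26 = 63.37 m/s
throttle_to(8228): rpm ← 8228
adjust_throttle(+1123): rpm ← 8228 +1123 = 9351
set_airspeed(20.09): V ← 20.09 m/s
set_airspeed(51.68): V ← 51.68 m/s
final state: V = 51.68 m/s, rpm = 9351 → n = rpm/60 = 155.850000 rev/s
J = V / (n·D) = 51.68 / (155.850000 × 1.723) = 0.192456
regime bands: climb J<0.3471 | cruise [0.3471, 0.6941) | windmill J≥0.6941
J = 0.1925 → climb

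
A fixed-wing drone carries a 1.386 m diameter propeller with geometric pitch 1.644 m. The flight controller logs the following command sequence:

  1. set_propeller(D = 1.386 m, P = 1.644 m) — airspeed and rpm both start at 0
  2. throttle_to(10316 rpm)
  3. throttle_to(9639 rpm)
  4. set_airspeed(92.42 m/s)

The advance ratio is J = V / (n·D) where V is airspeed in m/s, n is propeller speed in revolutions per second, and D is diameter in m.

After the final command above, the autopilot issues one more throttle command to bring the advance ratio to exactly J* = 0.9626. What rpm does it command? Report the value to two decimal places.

rpm = 4156.31

set_propeller: D = 1.386 m, P = 1.644 m (p = P/D = 1.186147); state ← (V=0, rpm=0)
throttle_to(10316): rpm ← 10316
throttle_to(9639): rpm ← 9639
set_airspeed(92.42): V ← 92.42 m/s
final state: V = 92.42 m/s, rpm = 9639 → n = rpm/60 = 160.650000 rev/s
target J* = 0.9626; solve J* = V/(n·D) for n: n = V/(J*·D) = 92.42/(0.9626 × 1.386) = 69.271864 rev/s
rpm = 60·n = 4156.311865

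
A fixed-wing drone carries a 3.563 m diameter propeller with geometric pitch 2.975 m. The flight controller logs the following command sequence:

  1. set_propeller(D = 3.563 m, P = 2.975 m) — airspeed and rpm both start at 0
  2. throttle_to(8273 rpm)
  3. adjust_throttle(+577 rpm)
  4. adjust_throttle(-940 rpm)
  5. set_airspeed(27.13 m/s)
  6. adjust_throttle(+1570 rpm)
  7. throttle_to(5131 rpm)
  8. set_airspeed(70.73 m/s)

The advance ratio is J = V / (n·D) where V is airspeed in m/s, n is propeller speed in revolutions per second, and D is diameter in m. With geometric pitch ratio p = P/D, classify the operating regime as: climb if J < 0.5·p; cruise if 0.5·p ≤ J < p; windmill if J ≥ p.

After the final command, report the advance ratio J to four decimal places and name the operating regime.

set_propeller: D = 3.563 m, P = 2.975 m (p = P/D = 0.834971); state ← (V=0, rpm=0)
throttle_to(8273): rpm ← 8273
adjust_throttle(+577): rpm ← 8273 +577 = 8850
adjust_throttle(-940): rpm ← 8850 -940 = 7910
set_airspeed(27.13): V ← 27.13 m/s
adjust_throttle(+1570): rpm ← 7910 +1570 = 9480
throttle_to(5131): rpm ← 5131
set_airspeed(70.73): V ← 70.73 m/s
final state: V = 70.73 m/s, rpm = 5131 → n = rpm/60 = 85.516667 rev/s
J = V / (n·D) = 70.73 / (85.516667 × 3.563) = 0.232133
regime bands: climb J<0.4175 | cruise [0.4175, 0.8350) | windmill J≥0.8350
J = 0.2321 → climb

J = 0.2321, regime = climb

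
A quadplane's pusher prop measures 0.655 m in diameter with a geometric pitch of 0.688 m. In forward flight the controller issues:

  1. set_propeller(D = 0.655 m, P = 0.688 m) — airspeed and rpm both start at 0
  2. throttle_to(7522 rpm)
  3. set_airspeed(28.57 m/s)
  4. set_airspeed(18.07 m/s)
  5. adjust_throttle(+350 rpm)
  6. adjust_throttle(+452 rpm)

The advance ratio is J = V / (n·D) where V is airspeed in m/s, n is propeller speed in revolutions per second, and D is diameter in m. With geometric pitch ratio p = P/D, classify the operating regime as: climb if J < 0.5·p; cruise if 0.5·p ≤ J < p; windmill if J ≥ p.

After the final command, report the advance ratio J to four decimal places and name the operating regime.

set_propeller: D = 0.655 m, P = 0.688 m (p = P/D = 1.050382); state ← (V=0, rpm=0)
throttle_to(7522): rpm ← 7522
set_airspeed(28.57): V ← 28.57 m/s
set_airspeed(18.07): V ← 18.07 m/s
adjust_throttle(+350): rpm ← 7522 +350 = 7872
adjust_throttle(+452): rpm ← 7872 +452 = 8324
final state: V = 18.07 m/s, rpm = 8324 → n = rpm/60 = 138.733333 rev/s
J = V / (n·D) = 18.07 / (138.733333 × 0.655) = 0.198855
regime bands: climb J<0.5252 | cruise [0.5252, 1.0504) | windmill J≥1.0504
J = 0.1989 → climb

J = 0.1989, regime = climb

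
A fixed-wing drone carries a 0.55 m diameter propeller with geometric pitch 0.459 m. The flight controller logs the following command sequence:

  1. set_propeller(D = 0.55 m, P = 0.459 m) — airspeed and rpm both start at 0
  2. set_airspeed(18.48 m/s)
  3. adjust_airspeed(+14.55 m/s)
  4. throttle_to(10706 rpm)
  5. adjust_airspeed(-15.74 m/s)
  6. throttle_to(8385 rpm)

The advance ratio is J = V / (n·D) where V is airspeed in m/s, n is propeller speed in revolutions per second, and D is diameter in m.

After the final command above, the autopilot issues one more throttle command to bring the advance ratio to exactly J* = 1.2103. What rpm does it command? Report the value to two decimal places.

rpm = 1558.44

set_propeller: D = 0.55 m, P = 0.459 m (p = P/D = 0.834545); state ← (V=0, rpm=0)
set_airspeed(18.48): V ← 18.48 m/s
adjust_airspeed(+14.55): V ← 18.48 +14.55 = 33.03 m/s
throttle_to(10706): rpm ← 10706
adjust_airspeed(-15.74): V ← 33.03 -15.74 = 17.29 m/s
throttle_to(8385): rpm ← 8385
final state: V = 17.29 m/s, rpm = 8385 → n = rpm/60 = 139.750000 rev/s
target J* = 1.2103; solve J* = V/(n·D) for n: n = V/(J*·D) = 17.29/(1.2103 × 0.55) = 25.974026 rev/s
rpm = 60·n = 1558.441558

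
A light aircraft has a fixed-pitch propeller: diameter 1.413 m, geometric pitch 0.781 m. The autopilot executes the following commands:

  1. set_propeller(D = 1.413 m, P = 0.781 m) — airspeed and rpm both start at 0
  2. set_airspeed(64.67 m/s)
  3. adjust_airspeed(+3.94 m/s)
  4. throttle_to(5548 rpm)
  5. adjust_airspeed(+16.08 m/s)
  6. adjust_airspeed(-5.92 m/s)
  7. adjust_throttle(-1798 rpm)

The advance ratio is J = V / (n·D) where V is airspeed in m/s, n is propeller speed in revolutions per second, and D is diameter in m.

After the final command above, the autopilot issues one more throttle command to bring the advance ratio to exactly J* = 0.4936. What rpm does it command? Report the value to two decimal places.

set_propeller: D = 1.413 m, P = 0.781 m (p = P/D = 0.552725); state ← (V=0, rpm=0)
set_airspeed(64.67): V ← 64.67 m/s
adjust_airspeed(+3.94): V ← 64.67 +3.94 = 68.61 m/s
throttle_to(5548): rpm ← 5548
adjust_airspeed(+16.08): V ← 68.61 +16.08 = 84.69 m/s
adjust_airspeed(-5.92): V ← 84.69 -5.92 = 78.77 m/s
adjust_throttle(-1798): rpm ← 5548 -1798 = 3750
final state: V = 78.77 m/s, rpm = 3750 → n = rpm/60 = 62.500000 rev/s
target J* = 0.4936; solve J* = V/(n·D) for n: n = V/(J*·D) = 78.77/(0.4936 × 1.413) = 112.938895 rev/s
rpm = 60·n = 6776.333674

rpm = 6776.33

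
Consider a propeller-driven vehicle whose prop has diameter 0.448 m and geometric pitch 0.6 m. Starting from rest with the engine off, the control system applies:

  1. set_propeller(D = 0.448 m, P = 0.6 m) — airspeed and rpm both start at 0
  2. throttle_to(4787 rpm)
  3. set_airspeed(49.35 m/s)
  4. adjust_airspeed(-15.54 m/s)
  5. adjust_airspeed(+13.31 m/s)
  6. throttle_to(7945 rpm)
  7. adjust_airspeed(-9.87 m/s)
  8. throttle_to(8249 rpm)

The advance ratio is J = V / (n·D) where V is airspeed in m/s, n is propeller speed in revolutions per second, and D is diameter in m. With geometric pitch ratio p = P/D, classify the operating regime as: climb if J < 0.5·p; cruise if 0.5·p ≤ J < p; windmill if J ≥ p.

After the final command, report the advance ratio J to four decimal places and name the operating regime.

set_propeller: D = 0.448 m, P = 0.6 m (p = P/D = 1.339286); state ← (V=0, rpm=0)
throttle_to(4787): rpm ← 4787
set_airspeed(49.35): V ← 49.35 m/s
adjust_airspeed(-15.54): V ← 49.35 -15.54 = 33.81 m/s
adjust_airspeed(+13.31): V ← 33.81 +13.31 = 47.12 m/s
throttle_to(7945): rpm ← 7945
adjust_airspeed(-9.87): V ← 47.12 -9.87 = 37.25 m/s
throttle_to(8249): rpm ← 8249
final state: V = 37.25 m/s, rpm = 8249 → n = rpm/60 = 137.483333 rev/s
J = V / (n·D) = 37.25 / (137.483333 × 0.448) = 0.604781
regime bands: climb J<0.6696 | cruise [0.6696, 1.3393) | windmill J≥1.3393
J = 0.6048 → climb

J = 0.6048, regime = climb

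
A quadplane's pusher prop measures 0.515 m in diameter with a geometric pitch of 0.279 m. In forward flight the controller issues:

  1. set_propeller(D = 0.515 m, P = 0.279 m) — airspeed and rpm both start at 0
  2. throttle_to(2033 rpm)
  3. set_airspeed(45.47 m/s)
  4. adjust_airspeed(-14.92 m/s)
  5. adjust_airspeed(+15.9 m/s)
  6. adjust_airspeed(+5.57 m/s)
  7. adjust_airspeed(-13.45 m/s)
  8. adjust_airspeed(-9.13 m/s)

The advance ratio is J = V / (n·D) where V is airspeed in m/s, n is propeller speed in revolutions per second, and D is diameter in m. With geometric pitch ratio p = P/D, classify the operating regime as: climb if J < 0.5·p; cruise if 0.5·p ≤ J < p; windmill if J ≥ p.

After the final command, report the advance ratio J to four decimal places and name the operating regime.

set_propeller: D = 0.515 m, P = 0.279 m (p = P/D = 0.541748); state ← (V=0, rpm=0)
throttle_to(2033): rpm ← 2033
set_airspeed(45.47): V ← 45.47 m/s
adjust_airspeed(-14.92): V ← 45.47 -14.92 = 30.55 m/s
adjust_airspeed(+15.9): V ← 30.55 +15.9 = 46.45 m/s
adjust_airspeed(+5.57): V ← 46.45 +5.57 = 52.02 m/s
adjust_airspeed(-13.45): V ← 52.02 -13.45 = 38.57 m/s
adjust_airspeed(-9.13): V ← 38.57 -9.13 = 29.44 m/s
final state: V = 29.44 m/s, rpm = 2033 → n = rpm/60 = 33.883333 rev/s
J = V / (n·D) = 29.44 / (33.883333 × 0.515) = 1.687114
regime bands: climb J<0.2709 | cruise [0.2709, 0.5417) | windmill J≥0.5417
J = 1.6871 → windmill

J = 1.6871, regime = windmill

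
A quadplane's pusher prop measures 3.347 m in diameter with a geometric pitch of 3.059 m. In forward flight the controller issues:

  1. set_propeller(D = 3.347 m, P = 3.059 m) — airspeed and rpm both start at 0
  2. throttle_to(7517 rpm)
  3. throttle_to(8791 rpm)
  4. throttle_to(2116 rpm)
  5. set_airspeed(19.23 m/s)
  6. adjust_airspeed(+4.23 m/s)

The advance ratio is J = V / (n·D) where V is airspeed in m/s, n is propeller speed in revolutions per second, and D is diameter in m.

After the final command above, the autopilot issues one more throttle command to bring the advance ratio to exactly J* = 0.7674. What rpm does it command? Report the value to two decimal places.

set_propeller: D = 3.347 m, P = 3.059 m (p = P/D = 0.913953); state ← (V=0, rpm=0)
throttle_to(7517): rpm ← 7517
throttle_to(8791): rpm ← 8791
throttle_to(2116): rpm ← 2116
set_airspeed(19.23): V ← 19.23 m/s
adjust_airspeed(+4.23): V ← 19.23 +4.23 = 23.46 m/s
final state: V = 23.46 m/s, rpm = 2116 → n = rpm/60 = 35.266667 rev/s
target J* = 0.7674; solve J* = V/(n·D) for n: n = V/(J*·D) = 23.46/(0.7674 × 3.347) = 9.133779 rev/s
rpm = 60·n = 548.026742

rpm = 548.03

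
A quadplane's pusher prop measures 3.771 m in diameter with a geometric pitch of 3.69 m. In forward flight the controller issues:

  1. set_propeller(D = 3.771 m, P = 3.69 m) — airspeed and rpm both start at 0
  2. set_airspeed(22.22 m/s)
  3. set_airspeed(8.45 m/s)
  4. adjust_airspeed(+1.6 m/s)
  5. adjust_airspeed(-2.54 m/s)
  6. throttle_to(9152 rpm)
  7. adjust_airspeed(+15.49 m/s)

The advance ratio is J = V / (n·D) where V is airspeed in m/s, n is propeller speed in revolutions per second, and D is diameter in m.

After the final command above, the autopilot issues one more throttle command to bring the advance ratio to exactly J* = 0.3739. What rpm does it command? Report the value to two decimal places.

rpm = 978.74

set_propeller: D = 3.771 m, P = 3.69 m (p = P/D = 0.978520); state ← (V=0, rpm=0)
set_airspeed(22.22): V ← 22.22 m/s
set_airspeed(8.45): V ← 8.45 m/s
adjust_airspeed(+1.6): V ← 8.45 +1.6 = 10.05 m/s
adjust_airspeed(-2.54): V ← 10.05 -2.54 = 7.51 m/s
throttle_to(9152): rpm ← 9152
adjust_airspeed(+15.49): V ← 7.51 +15.49 = 23 m/s
final state: V = 23 m/s, rpm = 9152 → n = rpm/60 = 152.533333 rev/s
target J* = 0.3739; solve J* = V/(n·D) for n: n = V/(J*·D) = 23/(0.3739 × 3.771) = 16.312324 rev/s
rpm = 60·n = 978.739439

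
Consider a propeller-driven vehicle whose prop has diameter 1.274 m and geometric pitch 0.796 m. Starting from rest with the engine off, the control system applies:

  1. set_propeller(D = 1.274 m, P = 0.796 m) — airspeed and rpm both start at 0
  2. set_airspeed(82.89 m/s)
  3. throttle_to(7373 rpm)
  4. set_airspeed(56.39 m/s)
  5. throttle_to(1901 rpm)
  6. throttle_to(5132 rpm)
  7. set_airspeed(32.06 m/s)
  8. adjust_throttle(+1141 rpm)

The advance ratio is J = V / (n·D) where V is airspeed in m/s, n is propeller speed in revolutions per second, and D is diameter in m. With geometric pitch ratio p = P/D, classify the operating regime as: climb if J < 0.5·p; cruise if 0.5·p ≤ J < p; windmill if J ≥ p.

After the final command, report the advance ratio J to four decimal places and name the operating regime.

set_propeller: D = 1.274 m, P = 0.796 m (p = P/D = 0.624804); state ← (V=0, rpm=0)
set_airspeed(82.89): V ← 82.89 m/s
throttle_to(7373): rpm ← 7373
set_airspeed(56.39): V ← 56.39 m/s
throttle_to(1901): rpm ← 1901
throttle_to(5132): rpm ← 5132
set_airspeed(32.06): V ← 32.06 m/s
adjust_throttle(+1141): rpm ← 5132 +1141 = 6273
final state: V = 32.06 m/s, rpm = 6273 → n = rpm/60 = 104.550000 rev/s
J = V / (n·D) = 32.06 / (104.550000 × 1.274) = 0.240697
regime bands: climb J<0.3124 | cruise [0.3124, 0.6248) | windmill J≥0.6248
J = 0.2407 → climb

J = 0.2407, regime = climb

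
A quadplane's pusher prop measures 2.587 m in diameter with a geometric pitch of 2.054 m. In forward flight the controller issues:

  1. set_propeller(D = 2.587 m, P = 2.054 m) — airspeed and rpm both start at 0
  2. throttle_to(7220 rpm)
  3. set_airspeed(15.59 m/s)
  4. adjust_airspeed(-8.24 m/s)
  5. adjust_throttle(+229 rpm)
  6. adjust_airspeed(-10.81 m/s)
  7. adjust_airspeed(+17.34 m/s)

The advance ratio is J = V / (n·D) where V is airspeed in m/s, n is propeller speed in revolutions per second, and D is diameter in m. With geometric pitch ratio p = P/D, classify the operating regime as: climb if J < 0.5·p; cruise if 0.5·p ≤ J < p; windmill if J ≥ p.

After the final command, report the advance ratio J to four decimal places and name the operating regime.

set_propeller: D = 2.587 m, P = 2.054 m (p = P/D = 0.793970); state ← (V=0, rpm=0)
throttle_to(7220): rpm ← 7220
set_airspeed(15.59): V ← 15.59 m/s
adjust_airspeed(-8.24): V ← 15.59 -8.24 = 7.35 m/s
adjust_throttle(+229): rpm ← 7220 +229 = 7449
adjust_airspeed(-10.81): V ← 7.35 -10.81 = -3.46 m/s
adjust_airspeed(+17.34): V ← -3.46 +17.34 = 13.88 m/s
final state: V = 13.88 m/s, rpm = 7449 → n = rpm/60 = 124.150000 rev/s
J = V / (n·D) = 13.88 / (124.150000 × 2.587) = 0.043216
regime bands: climb J<0.3970 | cruise [0.3970, 0.7940) | windmill J≥0.7940
J = 0.0432 → climb

J = 0.0432, regime = climb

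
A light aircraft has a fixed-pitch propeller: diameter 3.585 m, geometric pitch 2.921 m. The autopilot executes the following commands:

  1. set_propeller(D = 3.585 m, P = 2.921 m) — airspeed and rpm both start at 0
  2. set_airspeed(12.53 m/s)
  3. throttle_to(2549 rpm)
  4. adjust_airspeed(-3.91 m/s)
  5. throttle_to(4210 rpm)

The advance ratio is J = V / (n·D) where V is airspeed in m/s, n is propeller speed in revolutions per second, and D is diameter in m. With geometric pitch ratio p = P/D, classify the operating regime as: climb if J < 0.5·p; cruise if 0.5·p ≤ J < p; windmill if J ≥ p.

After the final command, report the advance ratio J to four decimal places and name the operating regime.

set_propeller: D = 3.585 m, P = 2.921 m (p = P/D = 0.814784); state ← (V=0, rpm=0)
set_airspeed(12.53): V ← 12.53 m/s
throttle_to(2549): rpm ← 2549
adjust_airspeed(-3.91): V ← 12.53 -3.91 = 8.62 m/s
throttle_to(4210): rpm ← 4210
final state: V = 8.62 m/s, rpm = 4210 → n = rpm/60 = 70.166667 rev/s
J = V / (n·D) = 8.62 / (70.166667 × 3.585) = 0.034268
regime bands: climb J<0.4074 | cruise [0.4074, 0.8148) | windmill J≥0.8148
J = 0.0343 → climb

J = 0.0343, regime = climb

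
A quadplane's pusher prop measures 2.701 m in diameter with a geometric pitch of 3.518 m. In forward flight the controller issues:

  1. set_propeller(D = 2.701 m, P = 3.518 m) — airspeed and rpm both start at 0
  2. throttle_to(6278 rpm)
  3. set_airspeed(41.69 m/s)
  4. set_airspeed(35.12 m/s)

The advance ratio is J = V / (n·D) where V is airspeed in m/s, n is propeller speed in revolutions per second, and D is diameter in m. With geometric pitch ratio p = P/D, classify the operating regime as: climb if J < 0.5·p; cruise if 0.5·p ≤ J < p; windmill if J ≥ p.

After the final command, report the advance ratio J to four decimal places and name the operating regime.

J = 0.1243, regime = climb

set_propeller: D = 2.701 m, P = 3.518 m (p = P/D = 1.302481); state ← (V=0, rpm=0)
throttle_to(6278): rpm ← 6278
set_airspeed(41.69): V ← 41.69 m/s
set_airspeed(35.12): V ← 35.12 m/s
final state: V = 35.12 m/s, rpm = 6278 → n = rpm/60 = 104.633333 rev/s
J = V / (n·D) = 35.12 / (104.633333 × 2.701) = 0.124268
regime bands: climb J<0.6512 | cruise [0.6512, 1.3025) | windmill J≥1.3025
J = 0.1243 → climb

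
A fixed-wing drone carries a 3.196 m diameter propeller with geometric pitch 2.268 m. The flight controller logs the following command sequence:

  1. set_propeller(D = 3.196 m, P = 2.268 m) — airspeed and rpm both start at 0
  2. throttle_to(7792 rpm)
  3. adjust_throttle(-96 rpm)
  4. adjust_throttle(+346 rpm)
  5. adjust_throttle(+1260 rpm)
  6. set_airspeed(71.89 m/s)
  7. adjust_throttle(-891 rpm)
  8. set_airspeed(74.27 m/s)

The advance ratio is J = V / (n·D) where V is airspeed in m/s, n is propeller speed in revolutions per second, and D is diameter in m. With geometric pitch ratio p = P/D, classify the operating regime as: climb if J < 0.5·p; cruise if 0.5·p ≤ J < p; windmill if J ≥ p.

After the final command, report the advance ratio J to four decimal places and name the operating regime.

J = 0.1658, regime = climb

set_propeller: D = 3.196 m, P = 2.268 m (p = P/D = 0.709637); state ← (V=0, rpm=0)
throttle_to(7792): rpm ← 7792
adjust_throttle(-96): rpm ← 7792 -96 = 7696
adjust_throttle(+346): rpm ← 7696 +346 = 8042
adjust_throttle(+1260): rpm ← 8042 +1260 = 9302
set_airspeed(71.89): V ← 71.89 m/s
adjust_throttle(-891): rpm ← 9302 -891 = 8411
set_airspeed(74.27): V ← 74.27 m/s
final state: V = 74.27 m/s, rpm = 8411 → n = rpm/60 = 140.183333 rev/s
J = V / (n·D) = 74.27 / (140.183333 × 3.196) = 0.165772
regime bands: climb J<0.3548 | cruise [0.3548, 0.7096) | windmill J≥0.7096
J = 0.1658 → climb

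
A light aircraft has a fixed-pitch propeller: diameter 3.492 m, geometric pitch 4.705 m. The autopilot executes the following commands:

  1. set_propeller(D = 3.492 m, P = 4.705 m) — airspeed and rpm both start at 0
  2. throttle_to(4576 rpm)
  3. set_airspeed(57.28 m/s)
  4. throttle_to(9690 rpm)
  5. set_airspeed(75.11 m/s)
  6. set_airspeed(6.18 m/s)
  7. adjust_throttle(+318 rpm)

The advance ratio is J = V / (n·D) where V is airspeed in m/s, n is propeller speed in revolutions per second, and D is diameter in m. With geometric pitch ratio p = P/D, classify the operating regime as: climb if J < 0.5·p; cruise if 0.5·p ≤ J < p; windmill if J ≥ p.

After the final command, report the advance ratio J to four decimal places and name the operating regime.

set_propeller: D = 3.492 m, P = 4.705 m (p = P/D = 1.347365); state ← (V=0, rpm=0)
throttle_to(4576): rpm ← 4576
set_airspeed(57.28): V ← 57.28 m/s
throttle_to(9690): rpm ← 9690
set_airspeed(75.11): V ← 75.11 m/s
set_airspeed(6.18): V ← 6.18 m/s
adjust_throttle(+318): rpm ← 9690 +318 = 10008
final state: V = 6.18 m/s, rpm = 10008 → n = rpm/60 = 166.800000 rev/s
J = V / (n·D) = 6.18 / (166.800000 × 3.492) = 0.010610
regime bands: climb J<0.6737 | cruise [0.6737, 1.3474) | windmill J≥1.3474
J = 0.0106 → climb

J = 0.0106, regime = climb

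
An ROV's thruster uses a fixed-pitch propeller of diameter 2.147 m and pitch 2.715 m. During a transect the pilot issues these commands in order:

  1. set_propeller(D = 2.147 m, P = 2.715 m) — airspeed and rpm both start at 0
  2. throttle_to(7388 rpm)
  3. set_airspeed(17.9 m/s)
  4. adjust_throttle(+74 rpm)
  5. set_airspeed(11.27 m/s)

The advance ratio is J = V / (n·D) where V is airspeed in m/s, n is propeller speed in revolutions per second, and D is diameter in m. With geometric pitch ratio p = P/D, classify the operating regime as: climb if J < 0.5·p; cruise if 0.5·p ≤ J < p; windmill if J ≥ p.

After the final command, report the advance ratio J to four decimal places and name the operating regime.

J = 0.0422, regime = climb

set_propeller: D = 2.147 m, P = 2.715 m (p = P/D = 1.264555); state ← (V=0, rpm=0)
throttle_to(7388): rpm ← 7388
set_airspeed(17.9): V ← 17.9 m/s
adjust_throttle(+74): rpm ← 7388 +74 = 7462
set_airspeed(11.27): V ← 11.27 m/s
final state: V = 11.27 m/s, rpm = 7462 → n = rpm/60 = 124.366667 rev/s
J = V / (n·D) = 11.27 / (124.366667 × 2.147) = 0.042207
regime bands: climb J<0.6323 | cruise [0.6323, 1.2646) | windmill J≥1.2646
J = 0.0422 → climb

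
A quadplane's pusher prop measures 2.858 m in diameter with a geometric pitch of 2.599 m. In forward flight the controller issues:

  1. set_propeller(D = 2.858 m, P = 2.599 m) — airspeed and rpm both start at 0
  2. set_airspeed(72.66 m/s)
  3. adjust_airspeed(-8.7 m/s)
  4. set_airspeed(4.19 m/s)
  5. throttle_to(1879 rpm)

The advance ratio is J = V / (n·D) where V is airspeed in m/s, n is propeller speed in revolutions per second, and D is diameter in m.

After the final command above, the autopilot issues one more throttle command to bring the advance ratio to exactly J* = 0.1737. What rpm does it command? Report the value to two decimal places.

rpm = 506.41

set_propeller: D = 2.858 m, P = 2.599 m (p = P/D = 0.909377); state ← (V=0, rpm=0)
set_airspeed(72.66): V ← 72.66 m/s
adjust_airspeed(-8.7): V ← 72.66 -8.7 = 63.96 m/s
set_airspeed(4.19): V ← 4.19 m/s
throttle_to(1879): rpm ← 1879
final state: V = 4.19 m/s, rpm = 1879 → n = rpm/60 = 31.316667 rev/s
target J* = 0.1737; solve J* = V/(n·D) for n: n = V/(J*·D) = 4.19/(0.1737 × 2.858) = 8.440185 rev/s
rpm = 60·n = 506.411116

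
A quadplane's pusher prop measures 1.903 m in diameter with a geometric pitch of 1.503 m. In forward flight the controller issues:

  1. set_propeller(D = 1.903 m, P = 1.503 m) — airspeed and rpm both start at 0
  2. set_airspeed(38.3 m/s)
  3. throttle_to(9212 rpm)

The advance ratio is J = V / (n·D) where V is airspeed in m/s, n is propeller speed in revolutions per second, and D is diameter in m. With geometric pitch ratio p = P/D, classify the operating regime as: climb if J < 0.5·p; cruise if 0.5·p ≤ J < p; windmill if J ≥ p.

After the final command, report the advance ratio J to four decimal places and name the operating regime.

set_propeller: D = 1.903 m, P = 1.503 m (p = P/D = 0.789806); state ← (V=0, rpm=0)
set_airspeed(38.3): V ← 38.3 m/s
throttle_to(9212): rpm ← 9212
final state: V = 38.3 m/s, rpm = 9212 → n = rpm/60 = 153.533333 rev/s
J = V / (n·D) = 38.3 / (153.533333 × 1.903) = 0.131086
regime bands: climb J<0.3949 | cruise [0.3949, 0.7898) | windmill J≥0.7898
J = 0.1311 → climb

J = 0.1311, regime = climb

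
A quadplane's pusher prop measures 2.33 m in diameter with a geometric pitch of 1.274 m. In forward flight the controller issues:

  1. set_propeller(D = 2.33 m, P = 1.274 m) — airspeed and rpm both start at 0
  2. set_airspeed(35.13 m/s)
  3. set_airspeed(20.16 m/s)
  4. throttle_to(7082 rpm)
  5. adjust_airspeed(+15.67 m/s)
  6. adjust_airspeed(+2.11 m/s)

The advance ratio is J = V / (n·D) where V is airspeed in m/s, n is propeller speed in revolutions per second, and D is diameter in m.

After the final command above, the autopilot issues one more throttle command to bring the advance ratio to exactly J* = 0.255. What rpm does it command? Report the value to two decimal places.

rpm = 3831.36

set_propeller: D = 2.33 m, P = 1.274 m (p = P/D = 0.546781); state ← (V=0, rpm=0)
set_airspeed(35.13): V ← 35.13 m/s
set_airspeed(20.16): V ← 20.16 m/s
throttle_to(7082): rpm ← 7082
adjust_airspeed(+15.67): V ← 20.16 +15.67 = 35.83 m/s
adjust_airspeed(+2.11): V ← 35.83 +2.11 = 37.94 m/s
final state: V = 37.94 m/s, rpm = 7082 → n = rpm/60 = 118.033333 rev/s
target J* = 0.255; solve J* = V/(n·D) for n: n = V/(J*·D) = 37.94/(0.255 × 2.33) = 63.855929 rev/s
rpm = 60·n = 3831.355718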